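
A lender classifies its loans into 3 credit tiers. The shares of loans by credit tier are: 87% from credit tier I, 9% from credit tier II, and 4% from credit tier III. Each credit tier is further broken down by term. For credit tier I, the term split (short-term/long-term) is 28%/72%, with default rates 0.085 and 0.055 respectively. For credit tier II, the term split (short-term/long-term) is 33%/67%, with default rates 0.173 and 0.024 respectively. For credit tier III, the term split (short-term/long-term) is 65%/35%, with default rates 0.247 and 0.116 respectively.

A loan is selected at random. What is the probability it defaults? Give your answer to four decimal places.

P(D|I) = 0.28·0.085 + 0.72·0.055 = 0.0238 + 0.0396 = 0.0634
P(D|II) = 0.33·0.173 + 0.67·0.024 = 0.05709 + 0.01608 = 0.07317
P(D|III) = 0.65·0.247 + 0.35·0.116 = 0.16055 + 0.0406 = 0.20115
By total probability over the outer partition,
P(D) = 0.87·0.0634 + 0.09·0.07317 + 0.04·0.20115
      = 0.055158 + 0.0065853 + 0.008046 = 0.0697893

P(D) ≈ 0.0698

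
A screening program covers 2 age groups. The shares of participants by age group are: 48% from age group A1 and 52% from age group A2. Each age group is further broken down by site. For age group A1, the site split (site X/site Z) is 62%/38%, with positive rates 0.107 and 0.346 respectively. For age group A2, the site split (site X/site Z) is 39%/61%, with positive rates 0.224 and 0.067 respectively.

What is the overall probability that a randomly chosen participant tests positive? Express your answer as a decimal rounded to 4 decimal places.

P(T|A1) = 0.62·0.107 + 0.38·0.346 = 0.06634 + 0.13148 = 0.19782
P(T|A2) = 0.39·0.224 + 0.61·0.067 = 0.08736 + 0.04087 = 0.12823
Then overall,
P(T) = 0.48·0.19782 + 0.52·0.12823
      = 0.0949536 + 0.0666796 = 0.1616332

0.1616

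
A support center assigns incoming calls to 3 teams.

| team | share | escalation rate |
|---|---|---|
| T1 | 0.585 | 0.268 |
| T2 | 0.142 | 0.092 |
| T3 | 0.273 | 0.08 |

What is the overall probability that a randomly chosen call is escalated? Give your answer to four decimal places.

By the law of total probability,
P(E) = P(E|T1)·P(T1) + P(E|T2)·P(T2) + P(E|T3)·P(T3)
      = 0.268·0.585 + 0.092·0.142 + 0.08·0.273
      = 0.15678 + 0.013064 + 0.02184 = 0.191684

0.1917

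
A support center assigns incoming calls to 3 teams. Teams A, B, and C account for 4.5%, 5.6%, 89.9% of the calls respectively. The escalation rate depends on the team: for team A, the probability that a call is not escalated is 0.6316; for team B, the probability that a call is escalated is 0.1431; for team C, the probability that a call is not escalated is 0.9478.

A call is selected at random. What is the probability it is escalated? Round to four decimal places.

P(E) ≈ 0.0715

P(E|A) = 1 − 0.6316 = 0.3684.
P(E|C) = 1 − 0.9478 = 0.0522.
P(E) = P(E|A)·P(A) + P(E|B)·P(B) + P(E|C)·P(C)
      = 0.3684·0.045 + 0.1431·0.056 + 0.0522·0.899
      = 0.016578 + 0.0080136 + 0.0469278 = 0.0715194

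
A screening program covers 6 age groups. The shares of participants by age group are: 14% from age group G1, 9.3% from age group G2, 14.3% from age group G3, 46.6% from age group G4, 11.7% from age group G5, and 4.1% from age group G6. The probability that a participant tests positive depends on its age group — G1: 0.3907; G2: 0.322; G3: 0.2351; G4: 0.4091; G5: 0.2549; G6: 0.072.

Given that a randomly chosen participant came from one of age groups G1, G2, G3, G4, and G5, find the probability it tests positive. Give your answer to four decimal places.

Let S = {G1, G2, G3, G4, G5}.
P(S) = 0.14 + 0.093 + 0.143 + 0.466 + 0.117 = 0.959.
P(T ∩ S) = 0.3907·0.14 + 0.322·0.093 + 0.2351·0.143 + 0.4091·0.466 + 0.2549·0.117 = 0.054698 + 0.029946 + 0.0336193 + 0.1906406 + 0.0298233 = 0.3387272.
P(T | S) = 0.3387272 / 0.959 = 0.353209…

P(T|S) ≈ 0.3532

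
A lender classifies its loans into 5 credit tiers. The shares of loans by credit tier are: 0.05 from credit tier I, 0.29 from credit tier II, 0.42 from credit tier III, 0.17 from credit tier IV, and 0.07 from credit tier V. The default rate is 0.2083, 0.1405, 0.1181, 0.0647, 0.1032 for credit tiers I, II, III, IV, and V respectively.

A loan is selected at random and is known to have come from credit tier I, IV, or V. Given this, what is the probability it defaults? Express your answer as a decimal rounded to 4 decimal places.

Let S = {I, IV, V}.
P(S) = 0.05 + 0.17 + 0.07 = 0.29.
P(D ∩ S) = 0.2083·0.05 + 0.0647·0.17 + 0.1032·0.07 = 0.010415 + 0.010999 + 0.007224 = 0.028638.
P(D | S) = 0.028638 / 0.29 = 0.098752…

0.0988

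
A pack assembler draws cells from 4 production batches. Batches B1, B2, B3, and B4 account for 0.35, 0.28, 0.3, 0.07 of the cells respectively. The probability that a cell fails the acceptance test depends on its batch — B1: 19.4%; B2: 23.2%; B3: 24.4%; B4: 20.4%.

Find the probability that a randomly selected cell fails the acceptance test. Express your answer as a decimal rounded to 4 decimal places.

P(F) = P(F|B1)·P(B1) + P(F|B2)·P(B2) + P(F|B3)·P(B3) + P(F|B4)·P(B4)
      = 0.194·0.35 + 0.232·0.28 + 0.244·0.3 + 0.204·0.07
      = 0.0679 + 0.06496 + 0.0732 + 0.01428 = 0.22034

P(F) ≈ 0.2203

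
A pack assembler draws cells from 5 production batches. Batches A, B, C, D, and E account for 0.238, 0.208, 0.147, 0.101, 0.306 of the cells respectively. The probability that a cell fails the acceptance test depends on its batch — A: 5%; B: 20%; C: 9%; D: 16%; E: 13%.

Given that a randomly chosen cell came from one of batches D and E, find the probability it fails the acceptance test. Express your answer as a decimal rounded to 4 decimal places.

Let S = {D, E}.
P(S) = 0.101 + 0.306 = 0.407.
P(F ∩ S) = 0.16·0.101 + 0.13·0.306 = 0.01616 + 0.03978 = 0.05594.
P(F | S) = 0.05594 / 0.407 = 0.137445…

0.1374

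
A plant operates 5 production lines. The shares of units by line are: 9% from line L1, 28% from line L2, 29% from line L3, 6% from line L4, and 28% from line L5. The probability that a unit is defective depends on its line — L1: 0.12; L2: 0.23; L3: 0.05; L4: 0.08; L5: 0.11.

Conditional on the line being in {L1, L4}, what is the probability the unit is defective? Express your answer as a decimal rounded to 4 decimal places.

P(D|S) ≈ 0.1040

Let S = {L1, L4}.
P(S) = 0.09 + 0.06 = 0.15.
P(D ∩ S) = 0.12·0.09 + 0.08·0.06 = 0.0108 + 0.0048 = 0.0156.
P(D | S) = 0.0156 / 0.15 = 0.104000…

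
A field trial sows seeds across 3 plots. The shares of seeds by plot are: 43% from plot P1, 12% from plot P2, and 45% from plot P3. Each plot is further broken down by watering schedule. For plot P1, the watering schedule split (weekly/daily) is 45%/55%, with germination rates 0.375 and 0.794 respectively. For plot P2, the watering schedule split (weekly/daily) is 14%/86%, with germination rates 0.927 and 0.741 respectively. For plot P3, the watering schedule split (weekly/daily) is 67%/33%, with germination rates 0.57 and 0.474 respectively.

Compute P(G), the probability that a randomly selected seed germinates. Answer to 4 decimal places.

P(G) ≈ 0.5946

P(G|P1) = 0.45·0.375 + 0.55·0.794 = 0.16875 + 0.4367 = 0.60545
P(G|P2) = 0.14·0.927 + 0.86·0.741 = 0.12978 + 0.63726 = 0.76704
P(G|P3) = 0.67·0.57 + 0.33·0.474 = 0.3819 + 0.15642 = 0.53832
By total probability over the outer partition,
P(G) = 0.43·0.60545 + 0.12·0.76704 + 0.45·0.53832
      = 0.2603435 + 0.0920448 + 0.242244 = 0.5946323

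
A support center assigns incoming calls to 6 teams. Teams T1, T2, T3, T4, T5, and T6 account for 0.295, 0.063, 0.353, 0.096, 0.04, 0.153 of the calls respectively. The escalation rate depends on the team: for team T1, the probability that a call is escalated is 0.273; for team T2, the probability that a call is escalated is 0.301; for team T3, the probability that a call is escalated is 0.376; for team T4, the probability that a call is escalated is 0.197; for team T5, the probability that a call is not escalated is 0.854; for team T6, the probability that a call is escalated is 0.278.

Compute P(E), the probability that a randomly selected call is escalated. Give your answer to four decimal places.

P(E|T5) = 1 − 0.854 = 0.146.
P(E) = P(E|T1)·P(T1) + P(E|T2)·P(T2) + P(E|T3)·P(T3) + P(E|T4)·P(T4) + P(E|T5)·P(T5) + P(E|T6)·P(T6)
      = 0.273·0.295 + 0.301·0.063 + 0.376·0.353 + 0.197·0.096 + 0.146·0.04 + 0.278·0.153
      = 0.080535 + 0.018963 + 0.132728 + 0.018912 + 0.00584 + 0.042534 = 0.299512

0.2995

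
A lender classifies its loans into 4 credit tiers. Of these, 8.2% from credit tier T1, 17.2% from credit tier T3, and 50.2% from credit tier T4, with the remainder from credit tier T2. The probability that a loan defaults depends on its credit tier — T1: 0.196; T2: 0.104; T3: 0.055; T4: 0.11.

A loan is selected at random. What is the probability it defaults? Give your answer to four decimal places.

P(D) ≈ 0.1061

P(T2) = 1 − (0.082 + 0.172 + 0.502) = 0.244.
Summing over the partition,
P(D) = P(D|T1)·P(T1) + P(D|T2)·P(T2) + P(D|T3)·P(T3) + P(D|T4)·P(T4)
      = 0.196·0.082 + 0.104·0.244 + 0.055·0.172 + 0.11·0.502
      = 0.016072 + 0.025376 + 0.00946 + 0.05522 = 0.106128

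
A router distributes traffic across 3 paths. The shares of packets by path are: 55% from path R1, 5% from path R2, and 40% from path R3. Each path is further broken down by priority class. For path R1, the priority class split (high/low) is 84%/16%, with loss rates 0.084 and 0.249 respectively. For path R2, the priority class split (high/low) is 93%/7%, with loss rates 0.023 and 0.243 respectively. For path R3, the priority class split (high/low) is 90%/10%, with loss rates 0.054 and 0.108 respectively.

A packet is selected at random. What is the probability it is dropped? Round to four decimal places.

P(L|R1) = 0.84·0.084 + 0.16·0.249 = 0.07056 + 0.03984 = 0.1104
P(L|R2) = 0.93·0.023 + 0.07·0.243 = 0.02139 + 0.01701 = 0.0384
P(L|R3) = 0.9·0.054 + 0.1·0.108 = 0.0486 + 0.0108 = 0.0594
Then overall,
P(L) = 0.55·0.1104 + 0.05·0.0384 + 0.4·0.0594
      = 0.06072 + 0.00192 + 0.02376 = 0.0864

P(L) ≈ 0.0864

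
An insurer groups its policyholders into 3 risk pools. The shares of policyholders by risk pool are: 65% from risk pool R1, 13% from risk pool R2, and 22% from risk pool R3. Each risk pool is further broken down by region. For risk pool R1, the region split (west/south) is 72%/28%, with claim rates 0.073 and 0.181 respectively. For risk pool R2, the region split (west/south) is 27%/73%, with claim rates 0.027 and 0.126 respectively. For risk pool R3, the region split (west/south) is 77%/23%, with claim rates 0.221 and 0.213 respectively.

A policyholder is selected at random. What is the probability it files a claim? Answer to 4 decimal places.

0.1282

P(C|R1) = 0.72·0.073 + 0.28·0.181 = 0.05256 + 0.05068 = 0.10324
P(C|R2) = 0.27·0.027 + 0.73·0.126 = 0.00729 + 0.09198 = 0.09927
P(C|R3) = 0.77·0.221 + 0.23·0.213 = 0.17017 + 0.04899 = 0.21916
By total probability over the outer partition,
P(C) = 0.65·0.10324 + 0.13·0.09927 + 0.22·0.21916
      = 0.067106 + 0.0129051 + 0.0482152 = 0.1282263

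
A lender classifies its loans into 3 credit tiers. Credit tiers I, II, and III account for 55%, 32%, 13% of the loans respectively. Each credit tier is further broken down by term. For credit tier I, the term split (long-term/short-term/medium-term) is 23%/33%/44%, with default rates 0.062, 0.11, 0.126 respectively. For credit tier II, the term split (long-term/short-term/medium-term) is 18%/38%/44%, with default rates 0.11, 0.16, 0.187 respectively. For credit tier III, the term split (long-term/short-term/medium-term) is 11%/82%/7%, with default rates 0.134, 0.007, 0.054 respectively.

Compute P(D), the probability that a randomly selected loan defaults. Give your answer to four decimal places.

P(D|I) = 0.23·0.062 + 0.33·0.11 + 0.44·0.126 = 0.01426 + 0.0363 + 0.05544 = 0.106
P(D|II) = 0.18·0.11 + 0.38·0.16 + 0.44·0.187 = 0.0198 + 0.0608 + 0.08228 = 0.16288
P(D|III) = 0.11·0.134 + 0.82·0.007 + 0.07·0.054 = 0.01474 + 0.00574 + 0.00378 = 0.02426
Then overall,
P(D) = 0.55·0.106 + 0.32·0.16288 + 0.13·0.02426
      = 0.0583 + 0.0521216 + 0.0031538 = 0.1135754

0.1136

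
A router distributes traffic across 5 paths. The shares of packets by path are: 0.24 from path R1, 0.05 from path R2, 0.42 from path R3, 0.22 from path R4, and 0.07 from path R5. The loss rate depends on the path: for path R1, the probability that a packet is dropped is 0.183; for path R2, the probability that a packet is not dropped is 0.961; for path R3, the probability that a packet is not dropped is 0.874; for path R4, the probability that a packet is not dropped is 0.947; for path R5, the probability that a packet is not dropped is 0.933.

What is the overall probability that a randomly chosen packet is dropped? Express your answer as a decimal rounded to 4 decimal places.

P(L|R2) = 1 − 0.961 = 0.039.
P(L|R3) = 1 − 0.874 = 0.126.
P(L|R4) = 1 − 0.947 = 0.053.
P(L|R5) = 1 − 0.933 = 0.067.
Using total probability over the partition,
P(L) = P(L|R1)·P(R1) + P(L|R2)·P(R2) + P(L|R3)·P(R3) + P(L|R4)·P(R4) + P(L|R5)·P(R5)
      = 0.183·0.24 + 0.039·0.05 + 0.126·0.42 + 0.053·0.22 + 0.067·0.07
      = 0.04392 + 0.00195 + 0.05292 + 0.01166 + 0.00469 = 0.11514

0.1151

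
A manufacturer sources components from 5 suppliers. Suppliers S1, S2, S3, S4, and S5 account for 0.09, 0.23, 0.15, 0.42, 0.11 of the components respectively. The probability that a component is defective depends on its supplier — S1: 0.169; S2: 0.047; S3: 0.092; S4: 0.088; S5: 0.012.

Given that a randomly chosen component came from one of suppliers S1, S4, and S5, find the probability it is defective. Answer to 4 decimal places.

0.0863

Let S = {S1, S4, S5}.
P(S) = 0.09 + 0.42 + 0.11 = 0.62.
P(D ∩ S) = 0.169·0.09 + 0.088·0.42 + 0.012·0.11 = 0.01521 + 0.03696 + 0.00132 = 0.05349.
P(D | S) = 0.05349 / 0.62 = 0.086274…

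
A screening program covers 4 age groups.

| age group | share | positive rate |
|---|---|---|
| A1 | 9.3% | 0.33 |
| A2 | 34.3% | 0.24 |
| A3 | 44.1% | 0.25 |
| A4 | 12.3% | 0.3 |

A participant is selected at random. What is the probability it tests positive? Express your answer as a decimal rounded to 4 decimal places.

0.2602

P(T) = P(T|A1)·P(A1) + P(T|A2)·P(A2) + P(T|A3)·P(A3) + P(T|A4)·P(A4)
      = 0.33·0.093 + 0.24·0.343 + 0.25·0.441 + 0.3·0.123
      = 0.03069 + 0.08232 + 0.11025 + 0.0369 = 0.26016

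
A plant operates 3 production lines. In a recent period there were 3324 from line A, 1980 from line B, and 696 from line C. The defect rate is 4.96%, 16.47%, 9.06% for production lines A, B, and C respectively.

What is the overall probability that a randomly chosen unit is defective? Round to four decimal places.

P(D) ≈ 0.0923

Total: 3324 + 1980 + 696 = 6000.
P(A) = 3324/6000 = 0.554. P(B) = 1980/6000 = 0.33. P(C) = 696/6000 = 0.116.
P(D) = P(D|A)·P(A) + P(D|B)·P(B) + P(D|C)·P(C)
      = 0.0496·0.554 + 0.1647·0.33 + 0.0906·0.116
      = 0.0274784 + 0.054351 + 0.0105096 = 0.092339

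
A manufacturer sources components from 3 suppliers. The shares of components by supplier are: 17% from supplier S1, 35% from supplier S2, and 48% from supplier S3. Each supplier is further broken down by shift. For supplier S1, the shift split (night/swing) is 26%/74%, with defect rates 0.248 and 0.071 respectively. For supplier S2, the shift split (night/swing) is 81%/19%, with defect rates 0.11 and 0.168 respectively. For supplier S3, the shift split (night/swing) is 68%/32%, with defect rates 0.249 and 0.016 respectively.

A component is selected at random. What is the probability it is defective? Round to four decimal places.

P(D|S1) = 0.26·0.248 + 0.74·0.071 = 0.06448 + 0.05254 = 0.11702
P(D|S2) = 0.81·0.11 + 0.19·0.168 = 0.0891 + 0.03192 = 0.12102
P(D|S3) = 0.68·0.249 + 0.32·0.016 = 0.16932 + 0.00512 = 0.17444
Then overall,
P(D) = 0.17·0.11702 + 0.35·0.12102 + 0.48·0.17444
      = 0.0198934 + 0.042357 + 0.0837312 = 0.1459816

P(D) ≈ 0.1460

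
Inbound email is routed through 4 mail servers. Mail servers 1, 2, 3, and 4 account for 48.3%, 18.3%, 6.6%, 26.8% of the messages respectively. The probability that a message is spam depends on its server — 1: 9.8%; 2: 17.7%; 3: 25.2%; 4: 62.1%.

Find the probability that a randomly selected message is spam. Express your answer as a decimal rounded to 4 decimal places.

0.2628

P(S) = P(S|1)·P(1) + P(S|2)·P(2) + P(S|3)·P(3) + P(S|4)·P(4)
      = 0.098·0.483 + 0.177·0.183 + 0.252·0.066 + 0.621·0.268
      = 0.047334 + 0.032391 + 0.016632 + 0.166428 = 0.262785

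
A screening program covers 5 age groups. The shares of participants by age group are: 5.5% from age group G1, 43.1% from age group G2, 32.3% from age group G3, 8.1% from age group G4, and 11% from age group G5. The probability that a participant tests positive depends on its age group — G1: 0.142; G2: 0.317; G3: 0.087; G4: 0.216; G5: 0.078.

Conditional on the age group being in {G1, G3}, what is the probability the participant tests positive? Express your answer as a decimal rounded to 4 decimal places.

0.0950

Let S = {G1, G3}.
P(S) = 0.055 + 0.323 = 0.378.
P(T ∩ S) = 0.142·0.055 + 0.087·0.323 = 0.00781 + 0.028101 = 0.035911.
P(T | S) = 0.035911 / 0.378 = 0.095003…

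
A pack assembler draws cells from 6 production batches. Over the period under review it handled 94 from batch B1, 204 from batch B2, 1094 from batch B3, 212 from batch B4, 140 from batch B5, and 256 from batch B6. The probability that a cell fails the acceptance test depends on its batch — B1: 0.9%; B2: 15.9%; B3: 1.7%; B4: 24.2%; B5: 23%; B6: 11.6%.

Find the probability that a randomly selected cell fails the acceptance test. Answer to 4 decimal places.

0.0825

Total: 94 + 204 + 1094 + 212 + 140 + 256 = 2000.
P(B1) = 94/2000 = 0.047. P(B2) = 204/2000 = 0.102. P(B3) = 1094/2000 = 0.547. P(B4) = 212/2000 = 0.106. P(B5) = 140/2000 = 0.07. P(B6) = 256/2000 = 0.128.
P(F) = P(F|B1)·P(B1) + P(F|B2)·P(B2) + P(F|B3)·P(B3) + P(F|B4)·P(B4) + P(F|B5)·P(B5) + P(F|B6)·P(B6)
      = 0.009·0.047 + 0.159·0.102 + 0.017·0.547 + 0.242·0.106 + 0.23·0.07 + 0.116·0.128
      = 0.000423 + 0.016218 + 0.009299 + 0.025652 + 0.0161 + 0.014848 = 0.08254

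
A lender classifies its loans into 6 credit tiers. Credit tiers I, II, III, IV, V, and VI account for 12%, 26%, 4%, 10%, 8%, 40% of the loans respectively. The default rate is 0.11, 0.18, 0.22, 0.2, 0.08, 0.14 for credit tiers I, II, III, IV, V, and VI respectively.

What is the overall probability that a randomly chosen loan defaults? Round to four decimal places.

0.1512

P(D) = P(D|I)·P(I) + P(D|II)·P(II) + P(D|III)·P(III) + P(D|IV)·P(IV) + P(D|V)·P(V) + P(D|VI)·P(VI)
      = 0.11·0.12 + 0.18·0.26 + 0.22·0.04 + 0.2·0.1 + 0.08·0.08 + 0.14·0.4
      = 0.0132 + 0.0468 + 0.0088 + 0.02 + 0.0064 + 0.056 = 0.1512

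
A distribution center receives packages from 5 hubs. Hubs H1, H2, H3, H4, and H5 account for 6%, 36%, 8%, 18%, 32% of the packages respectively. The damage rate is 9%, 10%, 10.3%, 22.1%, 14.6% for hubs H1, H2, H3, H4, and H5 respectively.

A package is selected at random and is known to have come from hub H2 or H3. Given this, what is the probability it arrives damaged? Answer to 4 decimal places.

Let S = {H2, H3}.
P(S) = 0.36 + 0.08 = 0.44.
P(D ∩ S) = 0.1·0.36 + 0.103·0.08 = 0.036 + 0.00824 = 0.04424.
P(D | S) = 0.04424 / 0.44 = 0.100545…

P(D|S) ≈ 0.1005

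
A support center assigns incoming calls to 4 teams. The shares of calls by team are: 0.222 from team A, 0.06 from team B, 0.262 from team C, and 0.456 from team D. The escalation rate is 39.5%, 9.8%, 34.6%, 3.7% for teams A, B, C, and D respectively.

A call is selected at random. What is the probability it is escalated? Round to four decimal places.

P(E) ≈ 0.2011

P(E) = P(E|A)·P(A) + P(E|B)·P(B) + P(E|C)·P(C) + P(E|D)·P(D)
      = 0.395·0.222 + 0.098·0.06 + 0.346·0.262 + 0.037·0.456
      = 0.08769 + 0.00588 + 0.090652 + 0.016872 = 0.201094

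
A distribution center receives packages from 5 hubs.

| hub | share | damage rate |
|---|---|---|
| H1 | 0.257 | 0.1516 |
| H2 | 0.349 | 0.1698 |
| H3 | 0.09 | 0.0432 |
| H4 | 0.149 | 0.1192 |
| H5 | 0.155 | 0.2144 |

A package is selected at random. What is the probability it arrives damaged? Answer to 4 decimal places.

Summing over the partition,
P(D) = P(D|H1)·P(H1) + P(D|H2)·P(H2) + P(D|H3)·P(H3) + P(D|H4)·P(H4) + P(D|H5)·P(H5)
      = 0.1516·0.257 + 0.1698·0.349 + 0.0432·0.09 + 0.1192·0.149 + 0.2144·0.155
      = 0.0389612 + 0.0592602 + 0.003888 + 0.0177608 + 0.033232 = 0.1531022

P(D) ≈ 0.1531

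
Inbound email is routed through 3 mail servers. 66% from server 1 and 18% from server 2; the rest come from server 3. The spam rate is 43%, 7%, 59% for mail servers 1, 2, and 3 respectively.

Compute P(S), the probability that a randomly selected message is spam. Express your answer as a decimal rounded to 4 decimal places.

P(3) = 1 − (0.66 + 0.18) = 0.16.
P(S) = P(S|1)·P(1) + P(S|2)·P(2) + P(S|3)·P(3)
      = 0.43·0.66 + 0.07·0.18 + 0.59·0.16
      = 0.2838 + 0.0126 + 0.0944 = 0.3908

0.3908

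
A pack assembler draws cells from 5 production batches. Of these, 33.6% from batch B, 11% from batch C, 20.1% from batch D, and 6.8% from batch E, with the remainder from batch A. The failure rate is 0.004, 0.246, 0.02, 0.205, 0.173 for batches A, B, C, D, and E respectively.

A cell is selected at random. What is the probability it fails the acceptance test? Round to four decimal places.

P(A) = 1 − (0.336 + 0.11 + 0.201 + 0.068) = 0.285.
Summing over the partition,
P(F) = P(F|A)·P(A) + P(F|B)·P(B) + P(F|C)·P(C) + P(F|D)·P(D) + P(F|E)·P(E)
      = 0.004·0.285 + 0.246·0.336 + 0.02·0.11 + 0.205·0.201 + 0.173·0.068
      = 0.00114 + 0.082656 + 0.0022 + 0.041205 + 0.011764 = 0.138965

P(F) ≈ 0.1390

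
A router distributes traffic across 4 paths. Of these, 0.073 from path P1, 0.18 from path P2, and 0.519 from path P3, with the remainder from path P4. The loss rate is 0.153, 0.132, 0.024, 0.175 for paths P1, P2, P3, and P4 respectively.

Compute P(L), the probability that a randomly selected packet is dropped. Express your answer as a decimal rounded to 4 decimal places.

P(P4) = 1 − (0.073 + 0.18 + 0.519) = 0.228.
P(L) = P(L|P1)·P(P1) + P(L|P2)·P(P2) + P(L|P3)·P(P3) + P(L|P4)·P(P4)
      = 0.153·0.073 + 0.132·0.18 + 0.024·0.519 + 0.175·0.228
      = 0.011169 + 0.02376 + 0.012456 + 0.0399 = 0.087285

P(L) ≈ 0.0873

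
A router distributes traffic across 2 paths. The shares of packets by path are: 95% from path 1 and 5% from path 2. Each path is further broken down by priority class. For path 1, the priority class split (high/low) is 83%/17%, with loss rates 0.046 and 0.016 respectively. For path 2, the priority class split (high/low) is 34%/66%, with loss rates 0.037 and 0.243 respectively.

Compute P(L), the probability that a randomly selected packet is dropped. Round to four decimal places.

0.0475

P(L|1) = 0.83·0.046 + 0.17·0.016 = 0.03818 + 0.00272 = 0.0409
P(L|2) = 0.34·0.037 + 0.66·0.243 = 0.01258 + 0.16038 = 0.17296
Then overall,
P(L) = 0.95·0.0409 + 0.05·0.17296
      = 0.038855 + 0.008648 = 0.047503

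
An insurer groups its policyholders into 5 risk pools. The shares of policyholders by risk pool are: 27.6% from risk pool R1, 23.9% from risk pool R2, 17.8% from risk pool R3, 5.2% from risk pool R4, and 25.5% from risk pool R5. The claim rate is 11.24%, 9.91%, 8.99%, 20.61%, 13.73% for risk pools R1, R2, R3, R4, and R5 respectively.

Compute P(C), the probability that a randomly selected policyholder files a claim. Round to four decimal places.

P(C) = P(C|R1)·P(R1) + P(C|R2)·P(R2) + P(C|R3)·P(R3) + P(C|R4)·P(R4) + P(C|R5)·P(R5)
      = 0.1124·0.276 + 0.0991·0.239 + 0.0899·0.178 + 0.2061·0.052 + 0.1373·0.255
      = 0.0310224 + 0.0236849 + 0.0160022 + 0.0107172 + 0.0350115 = 0.1164382

0.1164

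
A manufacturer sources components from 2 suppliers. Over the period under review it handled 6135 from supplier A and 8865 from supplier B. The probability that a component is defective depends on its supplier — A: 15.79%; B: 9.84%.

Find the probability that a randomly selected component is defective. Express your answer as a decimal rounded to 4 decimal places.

Total: 6135 + 8865 = 15000.
P(A) = 6135/15000 = 0.409. P(B) = 8865/15000 = 0.591.
P(D) = P(D|A)·P(A) + P(D|B)·P(B)
      = 0.1579·0.409 + 0.0984·0.591
      = 0.0645811 + 0.0581544 = 0.1227355

P(D) ≈ 0.1227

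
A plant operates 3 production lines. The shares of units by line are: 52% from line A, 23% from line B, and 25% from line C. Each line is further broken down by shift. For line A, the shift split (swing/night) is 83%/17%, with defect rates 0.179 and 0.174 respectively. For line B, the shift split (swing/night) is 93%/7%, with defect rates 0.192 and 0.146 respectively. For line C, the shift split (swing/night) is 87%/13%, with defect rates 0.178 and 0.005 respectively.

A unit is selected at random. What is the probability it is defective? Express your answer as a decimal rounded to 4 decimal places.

0.1749

P(D|A) = 0.83·0.179 + 0.17·0.174 = 0.14857 + 0.02958 = 0.17815
P(D|B) = 0.93·0.192 + 0.07·0.146 = 0.17856 + 0.01022 = 0.18878
P(D|C) = 0.87·0.178 + 0.13·0.005 = 0.15486 + 0.00065 = 0.15551
Then overall,
P(D) = 0.52·0.17815 + 0.23·0.18878 + 0.25·0.15551
      = 0.092638 + 0.0434194 + 0.0388775 = 0.1749349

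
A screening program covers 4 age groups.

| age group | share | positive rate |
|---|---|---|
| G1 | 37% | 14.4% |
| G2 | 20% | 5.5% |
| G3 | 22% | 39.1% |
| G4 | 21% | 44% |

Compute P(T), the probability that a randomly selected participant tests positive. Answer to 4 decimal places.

0.2427

P(T) = P(T|G1)·P(G1) + P(T|G2)·P(G2) + P(T|G3)·P(G3) + P(T|G4)·P(G4)
      = 0.144·0.37 + 0.055·0.2 + 0.391·0.22 + 0.44·0.21
      = 0.05328 + 0.011 + 0.08602 + 0.0924 = 0.2427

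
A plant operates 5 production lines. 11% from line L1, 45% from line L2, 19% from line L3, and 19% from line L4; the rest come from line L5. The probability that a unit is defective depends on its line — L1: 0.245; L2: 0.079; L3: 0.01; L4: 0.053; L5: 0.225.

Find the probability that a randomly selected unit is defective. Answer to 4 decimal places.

P(L5) = 1 − (0.11 + 0.45 + 0.19 + 0.19) = 0.06.
P(D) = P(D|L1)·P(L1) + P(D|L2)·P(L2) + P(D|L3)·P(L3) + P(D|L4)·P(L4) + P(D|L5)·P(L5)
      = 0.245·0.11 + 0.079·0.45 + 0.01·0.19 + 0.053·0.19 + 0.225·0.06
      = 0.02695 + 0.03555 + 0.0019 + 0.01007 + 0.0135 = 0.08797

0.0880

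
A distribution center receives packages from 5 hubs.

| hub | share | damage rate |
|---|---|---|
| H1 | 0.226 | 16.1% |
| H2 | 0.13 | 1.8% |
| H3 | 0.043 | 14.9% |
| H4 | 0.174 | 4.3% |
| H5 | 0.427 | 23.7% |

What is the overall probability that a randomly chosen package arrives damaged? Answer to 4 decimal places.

P(D) = P(D|H1)·P(H1) + P(D|H2)·P(H2) + P(D|H3)·P(H3) + P(D|H4)·P(H4) + P(D|H5)·P(H5)
      = 0.161·0.226 + 0.018·0.13 + 0.149·0.043 + 0.043·0.174 + 0.237·0.427
      = 0.036386 + 0.00234 + 0.006407 + 0.007482 + 0.101199 = 0.153814

P(D) ≈ 0.1538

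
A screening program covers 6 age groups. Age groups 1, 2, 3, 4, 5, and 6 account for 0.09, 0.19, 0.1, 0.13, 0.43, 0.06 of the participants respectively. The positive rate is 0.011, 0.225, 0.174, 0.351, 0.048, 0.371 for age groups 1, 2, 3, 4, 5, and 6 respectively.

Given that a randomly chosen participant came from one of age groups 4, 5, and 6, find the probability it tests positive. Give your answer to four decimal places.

Let S = {4, 5, 6}.
P(S) = 0.13 + 0.43 + 0.06 = 0.62.
P(T ∩ S) = 0.351·0.13 + 0.048·0.43 + 0.371·0.06 = 0.04563 + 0.02064 + 0.02226 = 0.08853.
P(T | S) = 0.08853 / 0.62 = 0.142790…

P(T|S) ≈ 0.1428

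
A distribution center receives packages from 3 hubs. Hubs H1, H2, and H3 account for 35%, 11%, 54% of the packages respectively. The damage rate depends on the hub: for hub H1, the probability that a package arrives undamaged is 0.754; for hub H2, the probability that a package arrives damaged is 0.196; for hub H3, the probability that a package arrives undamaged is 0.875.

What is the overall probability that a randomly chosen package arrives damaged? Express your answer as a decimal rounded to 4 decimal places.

P(D|H1) = 1 − 0.754 = 0.246.
P(D|H3) = 1 − 0.875 = 0.125.
Summing over the partition,
P(D) = P(D|H1)·P(H1) + P(D|H2)·P(H2) + P(D|H3)·P(H3)
      = 0.246·0.35 + 0.196·0.11 + 0.125·0.54
      = 0.0861 + 0.02156 + 0.0675 = 0.17516

0.1752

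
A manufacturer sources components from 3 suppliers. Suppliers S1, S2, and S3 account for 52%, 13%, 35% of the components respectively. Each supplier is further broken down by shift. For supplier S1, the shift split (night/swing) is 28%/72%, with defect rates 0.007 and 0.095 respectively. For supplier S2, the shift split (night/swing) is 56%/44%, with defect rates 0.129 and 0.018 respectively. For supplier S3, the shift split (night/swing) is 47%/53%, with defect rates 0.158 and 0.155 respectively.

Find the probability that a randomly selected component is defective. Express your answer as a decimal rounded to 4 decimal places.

0.1018

P(D|S1) = 0.28·0.007 + 0.72·0.095 = 0.00196 + 0.0684 = 0.07036
P(D|S2) = 0.56·0.129 + 0.44·0.018 = 0.07224 + 0.00792 = 0.08016
P(D|S3) = 0.47·0.158 + 0.53·0.155 = 0.07426 + 0.08215 = 0.15641
Then overall,
P(D) = 0.52·0.07036 + 0.13·0.08016 + 0.35·0.15641
      = 0.0365872 + 0.0104208 + 0.0547435 = 0.1017515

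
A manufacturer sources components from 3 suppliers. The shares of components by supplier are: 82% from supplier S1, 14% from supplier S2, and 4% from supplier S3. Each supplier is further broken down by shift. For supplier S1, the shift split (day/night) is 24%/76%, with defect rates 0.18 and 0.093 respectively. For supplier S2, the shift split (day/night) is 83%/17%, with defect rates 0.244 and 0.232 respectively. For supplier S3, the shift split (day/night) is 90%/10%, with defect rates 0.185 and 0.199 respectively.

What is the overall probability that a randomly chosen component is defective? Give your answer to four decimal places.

0.1347

P(D|S1) = 0.24·0.18 + 0.76·0.093 = 0.0432 + 0.07068 = 0.11388
P(D|S2) = 0.83·0.244 + 0.17·0.232 = 0.20252 + 0.03944 = 0.24196
P(D|S3) = 0.9·0.185 + 0.1·0.199 = 0.1665 + 0.0199 = 0.1864
By total probability over the outer partition,
P(D) = 0.82·0.11388 + 0.14·0.24196 + 0.04·0.1864
      = 0.0933816 + 0.0338744 + 0.007456 = 0.134712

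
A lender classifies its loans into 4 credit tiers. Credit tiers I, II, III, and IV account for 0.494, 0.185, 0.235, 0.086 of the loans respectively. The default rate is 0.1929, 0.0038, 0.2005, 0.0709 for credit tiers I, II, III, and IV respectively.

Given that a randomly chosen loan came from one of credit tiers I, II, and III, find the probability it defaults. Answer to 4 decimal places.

0.1566

Let S = {I, II, III}.
P(S) = 0.494 + 0.185 + 0.235 = 0.914.
P(D ∩ S) = 0.1929·0.494 + 0.0038·0.185 + 0.2005·0.235 = 0.0952926 + 0.000703 + 0.0471175 = 0.1431131.
P(D | S) = 0.1431131 / 0.914 = 0.156579…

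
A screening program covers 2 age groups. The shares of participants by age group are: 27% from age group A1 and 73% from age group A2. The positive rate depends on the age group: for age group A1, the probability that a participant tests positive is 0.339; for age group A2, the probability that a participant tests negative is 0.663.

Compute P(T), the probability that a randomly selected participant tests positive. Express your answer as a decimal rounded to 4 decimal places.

P(T|A2) = 1 − 0.663 = 0.337.
P(T) = P(T|A1)·P(A1) + P(T|A2)·P(A2)
      = 0.339·0.27 + 0.337·0.73
      = 0.09153 + 0.24601 = 0.33754

0.3375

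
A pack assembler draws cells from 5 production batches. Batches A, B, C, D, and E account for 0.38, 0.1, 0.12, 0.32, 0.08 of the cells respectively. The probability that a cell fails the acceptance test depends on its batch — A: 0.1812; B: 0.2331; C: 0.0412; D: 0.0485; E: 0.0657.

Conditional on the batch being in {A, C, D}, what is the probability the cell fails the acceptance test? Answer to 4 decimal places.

Let S = {A, C, D}.
P(S) = 0.38 + 0.12 + 0.32 = 0.82.
P(F ∩ S) = 0.1812·0.38 + 0.0412·0.12 + 0.0485·0.32 = 0.068856 + 0.004944 + 0.01552 = 0.08932.
P(F | S) = 0.08932 / 0.82 = 0.108927…

0.1089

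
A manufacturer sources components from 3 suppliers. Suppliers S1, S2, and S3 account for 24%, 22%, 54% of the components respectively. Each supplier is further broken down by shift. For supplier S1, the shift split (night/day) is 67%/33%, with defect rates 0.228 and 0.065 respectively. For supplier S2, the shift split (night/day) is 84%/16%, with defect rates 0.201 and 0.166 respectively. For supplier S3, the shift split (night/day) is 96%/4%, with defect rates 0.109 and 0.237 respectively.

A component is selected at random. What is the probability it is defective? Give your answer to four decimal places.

P(D|S1) = 0.67·0.228 + 0.33·0.065 = 0.15276 + 0.02145 = 0.17421
P(D|S2) = 0.84·0.201 + 0.16·0.166 = 0.16884 + 0.02656 = 0.1954
P(D|S3) = 0.96·0.109 + 0.04·0.237 = 0.10464 + 0.00948 = 0.11412
Then overall,
P(D) = 0.24·0.17421 + 0.22·0.1954 + 0.54·0.11412
      = 0.0418104 + 0.042988 + 0.0616248 = 0.1464232

P(D) ≈ 0.1464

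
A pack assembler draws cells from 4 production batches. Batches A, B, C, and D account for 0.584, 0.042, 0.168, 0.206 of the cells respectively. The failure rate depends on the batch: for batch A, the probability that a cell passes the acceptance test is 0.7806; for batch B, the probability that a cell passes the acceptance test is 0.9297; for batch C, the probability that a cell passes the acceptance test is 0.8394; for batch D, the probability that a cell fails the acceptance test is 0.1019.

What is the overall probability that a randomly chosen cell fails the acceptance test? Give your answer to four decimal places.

P(F|A) = 1 − 0.7806 = 0.2194.
P(F|B) = 1 − 0.9297 = 0.0703.
P(F|C) = 1 − 0.8394 = 0.1606.
P(F) = P(F|A)·P(A) + P(F|B)·P(B) + P(F|C)·P(C) + P(F|D)·P(D)
      = 0.2194·0.584 + 0.0703·0.042 + 0.1606·0.168 + 0.1019·0.206
      = 0.1281296 + 0.0029526 + 0.0269808 + 0.0209914 = 0.1790544

P(F) ≈ 0.1791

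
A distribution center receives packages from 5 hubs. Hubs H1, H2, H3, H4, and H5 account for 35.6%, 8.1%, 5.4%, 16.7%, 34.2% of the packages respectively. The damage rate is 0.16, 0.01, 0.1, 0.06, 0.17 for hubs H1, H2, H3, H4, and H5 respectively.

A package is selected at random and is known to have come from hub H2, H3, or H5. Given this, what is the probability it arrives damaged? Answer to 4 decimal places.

Let S = {H2, H3, H5}.
P(S) = 0.081 + 0.054 + 0.342 = 0.477.
P(D ∩ S) = 0.01·0.081 + 0.1·0.054 + 0.17·0.342 = 0.00081 + 0.0054 + 0.05814 = 0.06435.
P(D | S) = 0.06435 / 0.477 = 0.134906…

0.1349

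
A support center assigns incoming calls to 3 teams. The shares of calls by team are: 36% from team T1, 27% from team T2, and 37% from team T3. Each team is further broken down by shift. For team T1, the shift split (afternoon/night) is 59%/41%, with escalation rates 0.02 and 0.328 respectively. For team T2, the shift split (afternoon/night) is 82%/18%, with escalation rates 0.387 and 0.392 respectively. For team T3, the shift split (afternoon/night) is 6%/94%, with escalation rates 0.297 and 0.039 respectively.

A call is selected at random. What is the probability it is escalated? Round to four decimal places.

P(E) ≈ 0.1776

P(E|T1) = 0.59·0.02 + 0.41·0.328 = 0.0118 + 0.13448 = 0.14628
P(E|T2) = 0.82·0.387 + 0.18·0.392 = 0.31734 + 0.07056 = 0.3879
P(E|T3) = 0.06·0.297 + 0.94·0.039 = 0.01782 + 0.03666 = 0.05448
By total probability over the outer partition,
P(E) = 0.36·0.14628 + 0.27·0.3879 + 0.37·0.05448
      = 0.0526608 + 0.104733 + 0.0201576 = 0.1775514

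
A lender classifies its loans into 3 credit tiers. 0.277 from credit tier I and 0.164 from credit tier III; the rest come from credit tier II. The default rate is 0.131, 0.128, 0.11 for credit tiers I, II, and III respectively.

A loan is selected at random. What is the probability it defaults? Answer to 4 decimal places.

P(D) ≈ 0.1259

P(II) = 1 − (0.277 + 0.164) = 0.559.
Summing over the partition,
P(D) = P(D|I)·P(I) + P(D|II)·P(II) + P(D|III)·P(III)
      = 0.131·0.277 + 0.128·0.559 + 0.11·0.164
      = 0.036287 + 0.071552 + 0.01804 = 0.125879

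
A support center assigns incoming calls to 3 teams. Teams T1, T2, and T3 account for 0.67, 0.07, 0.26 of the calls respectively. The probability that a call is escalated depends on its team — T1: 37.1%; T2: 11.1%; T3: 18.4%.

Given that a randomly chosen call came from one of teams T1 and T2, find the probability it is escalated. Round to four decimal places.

0.3464

Let S = {T1, T2}.
P(S) = 0.67 + 0.07 = 0.74.
P(E ∩ S) = 0.371·0.67 + 0.111·0.07 = 0.24857 + 0.00777 = 0.25634.
P(E | S) = 0.25634 / 0.74 = 0.346405…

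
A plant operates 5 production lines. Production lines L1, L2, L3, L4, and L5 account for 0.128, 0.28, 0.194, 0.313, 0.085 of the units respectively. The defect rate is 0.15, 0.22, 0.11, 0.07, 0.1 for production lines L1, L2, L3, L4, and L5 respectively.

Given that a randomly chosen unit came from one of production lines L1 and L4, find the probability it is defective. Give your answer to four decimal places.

Let S = {L1, L4}.
P(S) = 0.128 + 0.313 = 0.441.
P(D ∩ S) = 0.15·0.128 + 0.07·0.313 = 0.0192 + 0.02191 = 0.04111.
P(D | S) = 0.04111 / 0.441 = 0.093220…

0.0932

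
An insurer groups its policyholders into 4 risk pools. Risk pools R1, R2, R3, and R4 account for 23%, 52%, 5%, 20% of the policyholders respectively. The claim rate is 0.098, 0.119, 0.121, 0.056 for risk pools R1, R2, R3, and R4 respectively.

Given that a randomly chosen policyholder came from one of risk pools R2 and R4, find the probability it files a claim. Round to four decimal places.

Let S = {R2, R4}.
P(S) = 0.52 + 0.2 = 0.72.
P(C ∩ S) = 0.119·0.52 + 0.056·0.2 = 0.06188 + 0.0112 = 0.07308.
P(C | S) = 0.07308 / 0.72 = 0.101500…

0.1015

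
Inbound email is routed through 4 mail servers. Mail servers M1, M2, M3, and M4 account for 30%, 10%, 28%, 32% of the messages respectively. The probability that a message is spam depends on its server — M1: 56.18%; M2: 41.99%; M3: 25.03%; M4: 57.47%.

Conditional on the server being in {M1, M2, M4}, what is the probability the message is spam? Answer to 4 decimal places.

Let J = {M1, M2, M4}.
P(J) = 0.3 + 0.1 + 0.32 = 0.72.
P(S ∩ J) = 0.5618·0.3 + 0.4199·0.1 + 0.5747·0.32 = 0.16854 + 0.04199 + 0.183904 = 0.394434.
P(S | J) = 0.394434 / 0.72 = 0.547825…

P(S|J) ≈ 0.5478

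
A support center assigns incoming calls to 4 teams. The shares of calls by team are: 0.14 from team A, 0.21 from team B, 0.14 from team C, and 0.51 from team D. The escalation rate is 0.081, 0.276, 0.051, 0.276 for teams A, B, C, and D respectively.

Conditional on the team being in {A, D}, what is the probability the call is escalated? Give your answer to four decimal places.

Let S = {A, D}.
P(S) = 0.14 + 0.51 = 0.65.
P(E ∩ S) = 0.081·0.14 + 0.276·0.51 = 0.01134 + 0.14076 = 0.1521.
P(E | S) = 0.1521 / 0.65 = 0.234000…

0.2340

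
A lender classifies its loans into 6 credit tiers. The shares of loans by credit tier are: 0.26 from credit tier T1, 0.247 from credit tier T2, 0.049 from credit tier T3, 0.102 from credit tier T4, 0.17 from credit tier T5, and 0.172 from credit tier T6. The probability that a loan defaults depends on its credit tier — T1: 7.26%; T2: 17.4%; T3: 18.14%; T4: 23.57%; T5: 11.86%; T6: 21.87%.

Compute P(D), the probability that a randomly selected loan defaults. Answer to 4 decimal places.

P(D) = P(D|T1)·P(T1) + P(D|T2)·P(T2) + P(D|T3)·P(T3) + P(D|T4)·P(T4) + P(D|T5)·P(T5) + P(D|T6)·P(T6)
      = 0.0726·0.26 + 0.174·0.247 + 0.1814·0.049 + 0.2357·0.102 + 0.1186·0.17 + 0.2187·0.172
      = 0.018876 + 0.042978 + 0.0088886 + 0.0240414 + 0.020162 + 0.0376164 = 0.1525624

P(D) ≈ 0.1526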